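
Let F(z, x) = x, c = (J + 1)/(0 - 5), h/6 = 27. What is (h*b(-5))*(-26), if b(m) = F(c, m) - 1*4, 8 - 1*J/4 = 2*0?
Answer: 37908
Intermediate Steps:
h = 162 (h = 6*27 = 162)
J = 32 (J = 32 - 8*0 = 32 - 4*0 = 32 + 0 = 32)
c = -33/5 (c = (32 + 1)/(0 - 5) = 33/(-5) = 33*(-⅕) = -33/5 ≈ -6.6000)
b(m) = -4 + m (b(m) = m - 1*4 = m - 4 = -4 + m)
(h*b(-5))*(-26) = (162*(-4 - 5))*(-26) = (162*(-9))*(-26) = -1458*(-26) = 37908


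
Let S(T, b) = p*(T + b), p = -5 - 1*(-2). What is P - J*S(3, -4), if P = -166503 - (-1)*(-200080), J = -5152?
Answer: -351127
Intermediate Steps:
p = -3 (p = -5 + 2 = -3)
S(T, b) = -3*T - 3*b (S(T, b) = -3*(T + b) = -3*T - 3*b)
P = -366583 (P = -166503 - 1*200080 = -166503 - 200080 = -366583)
P - J*S(3, -4) = -366583 - (-5152)*(-3*3 - 3*(-4)) = -366583 - (-5152)*(-9 + 12) = -366583 - (-5152)*3 = -366583 - 1*(-15456) = -366583 + 15456 = -351127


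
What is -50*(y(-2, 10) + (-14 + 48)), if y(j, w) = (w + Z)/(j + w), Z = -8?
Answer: -3425/2 ≈ -1712.5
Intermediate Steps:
y(j, w) = (-8 + w)/(j + w) (y(j, w) = (w - 8)/(j + w) = (-8 + w)/(j + w))
-50*(y(-2, 10) + (-14 + 48)) = -50*((-8 + 10)/(-2 + 10) + (-14 + 48)) = -50*(2/8 + 34) = -50*((⅛)*2 + 34) = -50*(¼ + 34) = -50*137/4 = -3425/2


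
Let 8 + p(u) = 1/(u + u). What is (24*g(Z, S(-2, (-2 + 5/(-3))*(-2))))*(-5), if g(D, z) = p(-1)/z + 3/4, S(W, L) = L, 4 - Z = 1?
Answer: 540/11 ≈ 49.091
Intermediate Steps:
Z = 3 (Z = 4 - 1*1 = 4 - 1 = 3)
p(u) = -8 + 1/(2*u) (p(u) = -8 + 1/(u + u) = -8 + 1/(2*u))
g(D, z) = 3/4 - 17/(2*z) (g(D, z) = (-8 + (1/2)/(-1))/z + 3/4 = (-8 + (1/2)*(-1))/z + 3*(1/4) = (-8 - 1/2)/z + 3/4 = -17/(2*z) + 3/4 = 3/4 - 17/(2*z))
(24*g(Z, S(-2, (-2 + 5/(-3))*(-2))))*(-5) = (24*((-34 + 3*((-2 + 5/(-3))*(-2)))/(4*(((-2 + 5/(-3))*(-2))))))*(-5) = (24*((-34 + 3*((-2 + 5*(-1/3))*(-2)))/(4*(((-2 + 5*(-1/3))*(-2))))))*(-5) = (24*((-34 + 3*((-2 - 5/3)*(-2)))/(4*(((-2 - 5/3)*(-2))))))*(-5) = (24*((-34 + 3*(-11/3*(-2)))/(4*((-11/3*(-2))))))*(-5) = (24*((-34 + 3*(22/3))/(4*(22/3))))*(-5) = (24*((1/4)*(3/22)*(-34 + 22)))*(-5) = (24*((1/4)*(3/22)*(-12)))*(-5) = (24*(-9/22))*(-5) = -108/11*(-5) = 540/11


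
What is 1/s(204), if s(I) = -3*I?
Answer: -1/612 ≈ -0.0016340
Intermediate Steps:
1/s(204) = 1/(-3*204) = 1/(-612) = -1/612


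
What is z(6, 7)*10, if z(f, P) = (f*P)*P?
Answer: 2940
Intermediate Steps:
z(f, P) = f*P² (z(f, P) = (P*f)*P = f*P²)
z(6, 7)*10 = (6*7²)*10 = (6*49)*10 = 294*10 = 2940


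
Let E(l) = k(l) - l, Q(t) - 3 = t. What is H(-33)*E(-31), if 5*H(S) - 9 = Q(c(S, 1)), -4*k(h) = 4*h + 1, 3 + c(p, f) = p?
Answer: -1482/5 ≈ -296.40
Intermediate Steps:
c(p, f) = -3 + p
Q(t) = 3 + t
k(h) = -1/4 - h (k(h) = -(4*h + 1)/4 = -(1 + 4*h)/4 = -1/4 - h)
H(S) = 9/5 + S/5 (H(S) = 9/5 + (3 + (-3 + S))/5 = 9/5 + S/5)
E(l) = -1/4 - 2*l (E(l) = (-1/4 - l) - l = -1/4 - 2*l)
H(-33)*E(-31) = (9/5 + (1/5)*(-33))*(-1/4 - 2*(-31)) = (9/5 - 33/5)*(-1/4 + 62) = -24/5*247/4 = -1482/5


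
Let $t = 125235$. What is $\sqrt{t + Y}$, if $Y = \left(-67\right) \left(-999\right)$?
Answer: $6 \sqrt{5338} \approx 438.37$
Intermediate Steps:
$Y = 66933$
$\sqrt{t + Y} = \sqrt{125235 + 66933} = \sqrt{192168} = 6 \sqrt{5338}$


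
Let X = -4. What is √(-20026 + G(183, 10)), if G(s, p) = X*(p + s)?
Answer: I*√20798 ≈ 144.22*I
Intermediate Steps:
G(s, p) = -4*p - 4*s (G(s, p) = -4*(p + s) = -4*p - 4*s)
√(-20026 + G(183, 10)) = √(-20026 + (-4*10 - 4*183)) = √(-20026 + (-40 - 732)) = √(-20026 - 772) = √(-20798) = I*√20798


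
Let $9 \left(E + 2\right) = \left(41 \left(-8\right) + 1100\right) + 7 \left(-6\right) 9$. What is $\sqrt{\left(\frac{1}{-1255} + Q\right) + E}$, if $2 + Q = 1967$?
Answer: $\frac{\sqrt{28446515230}}{3765} \approx 44.797$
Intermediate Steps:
$Q = 1965$ ($Q = -2 + 1967 = 1965$)
$E = \frac{376}{9}$ ($E = -2 + \frac{\left(41 \left(-8\right) + 1100\right) + 7 \left(-6\right) 9}{9} = -2 + \frac{\left(-328 + 1100\right) - 378}{9} = -2 + \frac{772 - 378}{9} = -2 + \frac{1}{9} \cdot 394 = -2 + \frac{394}{9} = \frac{376}{9} \approx 41.778$)
$\sqrt{\left(\frac{1}{-1255} + Q\right) + E} = \sqrt{\left(\frac{1}{-1255} + 1965\right) + \frac{376}{9}} = \sqrt{\left(- \frac{1}{1255} + 1965\right) + \frac{376}{9}} = \sqrt{\frac{2466074}{1255} + \frac{376}{9}} = \sqrt{\frac{22666546}{11295}} = \frac{\sqrt{28446515230}}{3765}$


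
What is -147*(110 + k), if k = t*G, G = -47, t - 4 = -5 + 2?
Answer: -9261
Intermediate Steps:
t = 1 (t = 4 + (-5 + 2) = 4 - 3 = 1)
k = -47 (k = 1*(-47) = -47)
-147*(110 + k) = -147*(110 - 47) = -147*63 = -9261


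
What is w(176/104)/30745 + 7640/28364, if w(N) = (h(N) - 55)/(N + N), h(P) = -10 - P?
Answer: 2577661903/9592562980 ≈ 0.26871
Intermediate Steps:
w(N) = (-65 - N)/(2*N) (w(N) = ((-10 - N) - 55)/(N + N) = (-65 - N)/((2*N)) = (-65 - N)*(1/(2*N)) = (-65 - N)/(2*N))
w(176/104)/30745 + 7640/28364 = ((-65 - 176/104)/(2*((176/104))))/30745 + 7640/28364 = ((-65 - 176/104)/(2*((176*(1/104)))))*(1/30745) + 7640*(1/28364) = ((-65 - 1*22/13)/(2*(22/13)))*(1/30745) + 1910/7091 = ((1/2)*(13/22)*(-65 - 22/13))*(1/30745) + 1910/7091 = ((1/2)*(13/22)*(-867/13))*(1/30745) + 1910/7091 = -867/44*1/30745 + 1910/7091 = -867/1352780 + 1910/7091 = 2577661903/9592562980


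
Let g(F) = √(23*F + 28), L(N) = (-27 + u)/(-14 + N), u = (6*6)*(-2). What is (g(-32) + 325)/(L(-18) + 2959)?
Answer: 10400/94787 + 64*I*√177/94787 ≈ 0.10972 + 0.0089829*I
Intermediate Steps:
u = -72 (u = 36*(-2) = -72)
L(N) = -99/(-14 + N) (L(N) = (-27 - 72)/(-14 + N) = -99/(-14 + N))
g(F) = √(28 + 23*F)
(g(-32) + 325)/(L(-18) + 2959) = (√(28 + 23*(-32)) + 325)/(-99/(-14 - 18) + 2959) = (√(28 - 736) + 325)/(-99/(-32) + 2959) = (√(-708) + 325)/(-99*(-1/32) + 2959) = (2*I*√177 + 325)/(99/32 + 2959) = (325 + 2*I*√177)/(94787/32) = (325 + 2*I*√177)*(32/94787) = 10400/94787 + 64*I*√177/94787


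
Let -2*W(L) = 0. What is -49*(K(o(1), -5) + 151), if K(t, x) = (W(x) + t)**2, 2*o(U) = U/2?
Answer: -118433/16 ≈ -7402.1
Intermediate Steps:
o(U) = U/4 (o(U) = (U/2)/2 = U/4)
W(L) = 0 (W(L) = -1/2*0 = 0)
K(t, x) = t**2 (K(t, x) = (0 + t)**2 = t**2)
-49*(K(o(1), -5) + 151) = -49*(((1/4)*1)**2 + 151) = -49*((1/4)**2 + 151) = -49*(1/16 + 151) = -49*2417/16 = -118433/16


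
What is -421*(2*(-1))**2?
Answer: -1684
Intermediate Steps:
-421*(2*(-1))**2 = -421*(-2)**2 = -421*4 = -1684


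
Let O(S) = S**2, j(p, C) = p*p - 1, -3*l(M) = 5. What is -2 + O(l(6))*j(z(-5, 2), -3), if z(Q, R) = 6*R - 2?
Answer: 273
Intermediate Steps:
z(Q, R) = -2 + 6*R
l(M) = -5/3 (l(M) = -1/3*5 = -5/3)
j(p, C) = -1 + p**2 (j(p, C) = p**2 - 1 = -1 + p**2)
-2 + O(l(6))*j(z(-5, 2), -3) = -2 + (-5/3)**2*(-1 + (-2 + 6*2)**2) = -2 + 25*(-1 + (-2 + 12)**2)/9 = -2 + 25*(-1 + 10**2)/9 = -2 + 25*(-1 + 100)/9 = -2 + (25/9)*99 = -2 + 275 = 273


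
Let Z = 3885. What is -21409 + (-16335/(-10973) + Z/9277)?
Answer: -2179167548189/101796521 ≈ -21407.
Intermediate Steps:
-21409 + (-16335/(-10973) + Z/9277) = -21409 + (-16335/(-10973) + 3885/9277) = -21409 + (-16335*(-1/10973) + 3885*(1/9277)) = -21409 + (16335/10973 + 3885/9277) = -21409 + 194169900/101796521 = -2179167548189/101796521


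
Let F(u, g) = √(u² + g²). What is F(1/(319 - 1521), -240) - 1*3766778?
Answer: -3766778 + √83220710401/1202 ≈ -3.7665e+6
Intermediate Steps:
F(u, g) = √(g² + u²)
F(1/(319 - 1521), -240) - 1*3766778 = √((-240)² + (1/(319 - 1521))²) - 1*3766778 = √(57600 + (1/(-1202))²) - 3766778 = √(57600 + (-1/1202)²) - 3766778 = √(57600 + 1/1444804) - 3766778 = √(83220710401/1444804) - 3766778 = √83220710401/1202 - 3766778 = -3766778 + √83220710401/1202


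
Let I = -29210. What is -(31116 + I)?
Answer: -1906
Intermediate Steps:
-(31116 + I) = -(31116 - 29210) = -1*1906 = -1906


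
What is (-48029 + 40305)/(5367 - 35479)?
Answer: 1931/7528 ≈ 0.25651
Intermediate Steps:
(-48029 + 40305)/(5367 - 35479) = -7724/(-30112) = -7724*(-1/30112) = 1931/7528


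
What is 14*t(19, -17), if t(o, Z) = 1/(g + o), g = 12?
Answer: 14/31 ≈ 0.45161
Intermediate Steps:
t(o, Z) = 1/(12 + o)
14*t(19, -17) = 14/(12 + 19) = 14/31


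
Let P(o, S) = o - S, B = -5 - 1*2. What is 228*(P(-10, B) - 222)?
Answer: -51300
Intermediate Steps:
B = -7 (B = -5 - 2 = -7)
228*(P(-10, B) - 222) = 228*((-10 - 1*(-7)) - 222) = 228*((-10 + 7) - 222) = 228*(-3 - 222) = 228*(-225) = -51300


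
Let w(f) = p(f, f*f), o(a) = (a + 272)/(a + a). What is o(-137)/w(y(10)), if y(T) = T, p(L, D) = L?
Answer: -27/548 ≈ -0.049270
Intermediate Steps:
o(a) = (272 + a)/(2*a) (o(a) = (272 + a)/((2*a)) = (272 + a)*(1/(2*a)) = (272 + a)/(2*a))
w(f) = f
o(-137)/w(y(10)) = ((½)*(272 - 137)/(-137))/10 = ((½)*(-1/137)*135)*(⅒) = -135/274*⅒ = -27/548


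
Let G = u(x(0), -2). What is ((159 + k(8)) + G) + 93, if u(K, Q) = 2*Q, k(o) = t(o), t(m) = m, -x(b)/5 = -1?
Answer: 256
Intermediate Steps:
x(b) = 5 (x(b) = -5*(-1) = 5)
k(o) = o
G = -4 (G = 2*(-2) = -4)
((159 + k(8)) + G) + 93 = ((159 + 8) - 4) + 93 = (167 - 4) + 93 = 163 + 93 = 256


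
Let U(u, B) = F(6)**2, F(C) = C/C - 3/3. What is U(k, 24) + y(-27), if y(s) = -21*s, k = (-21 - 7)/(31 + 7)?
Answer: 567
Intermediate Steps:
F(C) = 0 (F(C) = 1 - 3*1/3 = 1 - 1 = 0)
k = -14/19 (k = -28/38 = -28*1/38 = -14/19 ≈ -0.73684)
U(u, B) = 0 (U(u, B) = 0**2 = 0)
U(k, 24) + y(-27) = 0 - 21*(-27) = 0 + 567 = 567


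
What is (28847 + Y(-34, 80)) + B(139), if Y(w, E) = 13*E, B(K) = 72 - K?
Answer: 29820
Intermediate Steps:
(28847 + Y(-34, 80)) + B(139) = (28847 + 13*80) + (72 - 1*139) = (28847 + 1040) + (72 - 139) = 29887 - 67 = 29820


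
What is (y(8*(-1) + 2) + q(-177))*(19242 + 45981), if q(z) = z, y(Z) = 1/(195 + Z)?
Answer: -242426644/21 ≈ -1.1544e+7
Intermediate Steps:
(y(8*(-1) + 2) + q(-177))*(19242 + 45981) = (1/(195 + (8*(-1) + 2)) - 177)*(19242 + 45981) = (1/(195 + (-8 + 2)) - 177)*65223 = (1/(195 - 6) - 177)*65223 = (1/189 - 177)*65223 = -33452/189*65223 = -242426644/21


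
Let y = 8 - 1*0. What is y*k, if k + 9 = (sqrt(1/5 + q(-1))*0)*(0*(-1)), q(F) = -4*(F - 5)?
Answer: -72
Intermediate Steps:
q(F) = 20 - 4*F (q(F) = -4*(-5 + F) = 20 - 4*F)
y = 8 (y = 8 + 0 = 8)
k = -9 (k = -9 + (sqrt(1/5 + (20 - 4*(-1)))*0)*(0*(-1)) = -9 + (sqrt(1/5 + (20 + 4))*0)*0 = -9 + (sqrt(1/5 + 24)*0)*0 = -9 + (sqrt(121/5)*0)*0 = -9 + ((11*sqrt(5)/5)*0)*0 = -9 + 0*0 = -9 + 0 = -9)
y*k = 8*(-9) = -72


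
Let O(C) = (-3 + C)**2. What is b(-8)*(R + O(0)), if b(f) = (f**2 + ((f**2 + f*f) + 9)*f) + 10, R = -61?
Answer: 53144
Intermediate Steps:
b(f) = 10 + f**2 + f*(9 + 2*f**2) (b(f) = (f**2 + ((f**2 + f**2) + 9)*f) + 10 = (f**2 + (2*f**2 + 9)*f) + 10 = (f**2 + (9 + 2*f**2)*f) + 10 = (f**2 + f*(9 + 2*f**2)) + 10 = 10 + f**2 + f*(9 + 2*f**2))
b(-8)*(R + O(0)) = (10 + (-8)**2 + 2*(-8)**3 + 9*(-8))*(-61 + (-3 + 0)**2) = (10 + 64 + 2*(-512) - 72)*(-61 + (-3)**2) = (10 + 64 - 1024 - 72)*(-61 + 9) = -1022*(-52) = 53144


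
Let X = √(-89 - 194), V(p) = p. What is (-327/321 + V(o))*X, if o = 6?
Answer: 533*I*√283/107 ≈ 83.799*I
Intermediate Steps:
X = I*√283 (X = √(-283) = I*√283 ≈ 16.823*I)
(-327/321 + V(o))*X = (-327/321 + 6)*(I*√283) = (-327*1/321 + 6)*(I*√283) = (-109/107 + 6)*(I*√283) = 533*(I*√283)/107 = 533*I*√283/107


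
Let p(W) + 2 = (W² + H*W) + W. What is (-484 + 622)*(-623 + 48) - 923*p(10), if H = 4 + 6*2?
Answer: -326714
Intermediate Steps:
H = 16 (H = 4 + 12 = 16)
p(W) = -2 + W² + 17*W (p(W) = -2 + ((W² + 16*W) + W) = -2 + (W² + 17*W) = -2 + W² + 17*W)
(-484 + 622)*(-623 + 48) - 923*p(10) = (-484 + 622)*(-623 + 48) - 923*(-2 + 10² + 17*10) = 138*(-575) - 923*(-2 + 100 + 170) = -79350 - 923*268 = -79350 - 247364 = -326714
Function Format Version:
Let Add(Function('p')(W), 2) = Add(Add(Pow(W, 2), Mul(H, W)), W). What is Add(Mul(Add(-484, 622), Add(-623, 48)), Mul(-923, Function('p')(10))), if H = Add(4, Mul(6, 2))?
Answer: -326714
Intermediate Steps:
H = 16 (H = Add(4, 12) = 16)
Function('p')(W) = Add(-2, Pow(W, 2), Mul(17, W)) (Function('p')(W) = Add(-2, Add(Add(Pow(W, 2), Mul(16, W)), W)) = Add(-2, Add(Pow(W, 2), Mul(17, W))) = Add(-2, Pow(W, 2), Mul(17, W)))
Add(Mul(Add(-484, 622), Add(-623, 48)), Mul(-923, Function('p')(10))) = Add(Mul(Add(-484, 622), Add(-623, 48)), Mul(-923, Add(-2, Pow(10, 2), Mul(17, 10)))) = Add(Mul(138, -575), Mul(-923, Add(-2, 100, 170))) = Add(-79350, Mul(-923, 268)) = Add(-79350, -247364) = -326714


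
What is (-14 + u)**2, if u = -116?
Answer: 16900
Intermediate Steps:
(-14 + u)**2 = (-14 - 116)**2 = (-130)**2 = 16900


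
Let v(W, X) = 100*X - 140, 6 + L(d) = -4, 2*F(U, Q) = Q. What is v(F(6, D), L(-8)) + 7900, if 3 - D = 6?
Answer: 6760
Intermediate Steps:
D = -3 (D = 3 - 1*6 = 3 - 6 = -3)
F(U, Q) = Q/2
L(d) = -10 (L(d) = -6 - 4 = -10)
v(W, X) = -140 + 100*X
v(F(6, D), L(-8)) + 7900 = (-140 + 100*(-10)) + 7900 = (-140 - 1000) + 7900 = -1140 + 7900 = 6760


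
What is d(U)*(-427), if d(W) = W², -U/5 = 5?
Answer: -266875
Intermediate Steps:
U = -25 (U = -5*5 = -25)
d(U)*(-427) = (-25)²*(-427) = 625*(-427) = -266875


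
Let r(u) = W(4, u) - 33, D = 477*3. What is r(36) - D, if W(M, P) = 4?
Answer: -1460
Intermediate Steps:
D = 1431
r(u) = -29 (r(u) = 4 - 33 = -29)
r(36) - D = -29 - 1*1431 = -29 - 1431 = -1460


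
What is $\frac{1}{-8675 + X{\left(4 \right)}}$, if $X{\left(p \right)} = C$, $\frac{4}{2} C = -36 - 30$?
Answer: $- \frac{1}{8708} \approx -0.00011484$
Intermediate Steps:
$C = -33$ ($C = \frac{-36 - 30}{2} = \frac{1}{2} \left(-66\right) = -33$)
$X{\left(p \right)} = -33$
$\frac{1}{-8675 + X{\left(4 \right)}} = \frac{1}{-8675 - 33} = \frac{1}{-8708} = - \frac{1}{8708}$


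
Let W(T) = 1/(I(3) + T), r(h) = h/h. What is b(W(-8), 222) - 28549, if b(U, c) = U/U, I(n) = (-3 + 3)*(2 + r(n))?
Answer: -28548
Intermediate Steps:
r(h) = 1
I(n) = 0 (I(n) = (-3 + 3)*(2 + 1) = 0*3 = 0)
W(T) = 1/T (W(T) = 1/(0 + T) = 1/T)
b(U, c) = 1
b(W(-8), 222) - 28549 = 1 - 28549 = -28548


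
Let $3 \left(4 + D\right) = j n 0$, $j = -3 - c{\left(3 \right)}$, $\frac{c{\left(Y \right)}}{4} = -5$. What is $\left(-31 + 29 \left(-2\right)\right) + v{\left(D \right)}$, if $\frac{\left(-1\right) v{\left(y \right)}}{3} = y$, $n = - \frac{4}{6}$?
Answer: $-77$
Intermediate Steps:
$c{\left(Y \right)} = -20$ ($c{\left(Y \right)} = 4 \left(-5\right) = -20$)
$n = - \frac{2}{3}$ ($n = \left(-4\right) \frac{1}{6} = - \frac{2}{3} \approx -0.66667$)
$j = 17$ ($j = -3 - -20 = -3 + 20 = 17$)
$D = -4$ ($D = -4 + \frac{17 \left(- \frac{2}{3}\right) 0}{3} = -4 + \frac{\left(- \frac{34}{3}\right) 0}{3} = -4 + \frac{1}{3} \cdot 0 = -4 + 0 = -4$)
$v{\left(y \right)} = - 3 y$
$\left(-31 + 29 \left(-2\right)\right) + v{\left(D \right)} = \left(-31 + 29 \left(-2\right)\right) - -12 = \left(-31 - 58\right) + 12 = -89 + 12 = -77$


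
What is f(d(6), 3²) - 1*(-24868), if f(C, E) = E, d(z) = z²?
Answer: 24877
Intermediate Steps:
f(d(6), 3²) - 1*(-24868) = 3² - 1*(-24868) = 9 + 24868 = 24877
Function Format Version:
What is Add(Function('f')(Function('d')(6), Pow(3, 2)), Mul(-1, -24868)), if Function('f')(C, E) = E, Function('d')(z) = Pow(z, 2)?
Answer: 24877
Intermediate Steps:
Add(Function('f')(Function('d')(6), Pow(3, 2)), Mul(-1, -24868)) = Add(Pow(3, 2), Mul(-1, -24868)) = Add(9, 24868) = 24877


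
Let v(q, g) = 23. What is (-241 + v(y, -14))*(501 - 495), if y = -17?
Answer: -1308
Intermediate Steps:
(-241 + v(y, -14))*(501 - 495) = (-241 + 23)*(501 - 495) = -218*6 = -1308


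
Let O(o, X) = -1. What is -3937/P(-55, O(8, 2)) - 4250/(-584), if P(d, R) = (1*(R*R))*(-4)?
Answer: 144763/146 ≈ 991.53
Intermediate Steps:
P(d, R) = -4*R² (P(d, R) = (1*R²)*(-4) = R²*(-4) = -4*R²)
-3937/P(-55, O(8, 2)) - 4250/(-584) = -3937/((-4*(-1)²)) - 4250/(-584) = -3937/((-4*1)) - 4250*(-1/584) = -3937/(-4) + 2125/292 = -3937*(-¼) + 2125/292 = 3937/4 + 2125/292 = 144763/146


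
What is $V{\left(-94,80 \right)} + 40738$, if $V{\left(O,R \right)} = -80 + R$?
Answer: $40738$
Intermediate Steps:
$V{\left(-94,80 \right)} + 40738 = \left(-80 + 80\right) + 40738 = 0 + 40738 = 40738$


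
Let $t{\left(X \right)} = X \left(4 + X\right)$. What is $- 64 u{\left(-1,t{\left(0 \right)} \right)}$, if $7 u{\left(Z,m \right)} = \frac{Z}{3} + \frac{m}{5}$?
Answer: $\frac{64}{21} \approx 3.0476$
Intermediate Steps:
$u{\left(Z,m \right)} = \frac{Z}{21} + \frac{m}{35}$ ($u{\left(Z,m \right)} = \frac{\frac{Z}{3} + \frac{m}{5}}{7} = \frac{Z}{21} + \frac{m}{35}$)
$- 64 u{\left(-1,t{\left(0 \right)} \right)} = - 64 \left(\frac{1}{21} \left(-1\right) + \frac{0 \left(4 + 0\right)}{35}\right) = - 64 \left(- \frac{1}{21} + \frac{0 \cdot 4}{35}\right) = - 64 \left(- \frac{1}{21} + \frac{1}{35} \cdot 0\right) = - 64 \left(- \frac{1}{21} + 0\right) = \left(-64\right) \left(- \frac{1}{21}\right) = \frac{64}{21}$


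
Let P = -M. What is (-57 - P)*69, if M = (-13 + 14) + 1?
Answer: -3795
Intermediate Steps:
M = 2 (M = 1 + 1 = 2)
P = -2 (P = -1*2 = -2)
(-57 - P)*69 = (-57 - 1*(-2))*69 = (-57 + 2)*69 = -55*69 = -3795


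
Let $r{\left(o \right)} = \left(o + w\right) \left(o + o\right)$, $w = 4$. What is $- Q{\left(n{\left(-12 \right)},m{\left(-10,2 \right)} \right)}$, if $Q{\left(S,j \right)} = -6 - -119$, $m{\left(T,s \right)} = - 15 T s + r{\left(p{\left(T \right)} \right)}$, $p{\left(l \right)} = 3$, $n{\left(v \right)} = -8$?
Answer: $-113$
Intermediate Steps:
$r{\left(o \right)} = 2 o \left(4 + o\right)$ ($r{\left(o \right)} = \left(o + 4\right) \left(o + o\right) = \left(4 + o\right) 2 o = 2 o \left(4 + o\right)$)
$m{\left(T,s \right)} = 42 - 15 T s$ ($m{\left(T,s \right)} = - 15 T s + 2 \cdot 3 \left(4 + 3\right) = - 15 T s + 2 \cdot 3 \cdot 7 = - 15 T s + 42 = 42 - 15 T s$)
$Q{\left(S,j \right)} = 113$ ($Q{\left(S,j \right)} = -6 + 119 = 113$)
$- Q{\left(n{\left(-12 \right)},m{\left(-10,2 \right)} \right)} = \left(-1\right) 113 = -113$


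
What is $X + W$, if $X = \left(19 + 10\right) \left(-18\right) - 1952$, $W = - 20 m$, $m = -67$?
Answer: $-1134$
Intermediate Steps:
$W = 1340$ ($W = \left(-20\right) \left(-67\right) = 1340$)
$X = -2474$ ($X = 29 \left(-18\right) - 1952 = -522 - 1952 = -2474$)
$X + W = -2474 + 1340 = -1134$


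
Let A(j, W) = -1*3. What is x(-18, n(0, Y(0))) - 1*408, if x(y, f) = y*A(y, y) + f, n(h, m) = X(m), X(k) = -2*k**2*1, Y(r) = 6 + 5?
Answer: -596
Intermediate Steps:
A(j, W) = -3
Y(r) = 11
X(k) = -2*k**2
n(h, m) = -2*m**2
x(y, f) = f - 3*y (x(y, f) = y*(-3) + f = -3*y + f = f - 3*y)
x(-18, n(0, Y(0))) - 1*408 = (-2*11**2 - 3*(-18)) - 1*408 = (-2*121 + 54) - 408 = (-242 + 54) - 408 = -188 - 408 = -596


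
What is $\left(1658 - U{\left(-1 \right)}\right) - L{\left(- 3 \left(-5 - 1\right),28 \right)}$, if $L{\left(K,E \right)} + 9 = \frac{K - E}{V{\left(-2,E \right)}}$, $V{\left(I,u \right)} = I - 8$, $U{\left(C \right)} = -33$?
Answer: $1699$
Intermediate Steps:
$V{\left(I,u \right)} = -8 + I$
$L{\left(K,E \right)} = -9 - \frac{K}{10} + \frac{E}{10}$ ($L{\left(K,E \right)} = -9 + \frac{K - E}{-8 - 2} = -9 + \frac{K - E}{-10} = -9 + \left(K - E\right) \left(- \frac{1}{10}\right) = -9 + \left(- \frac{K}{10} + \frac{E}{10}\right) = -9 - \frac{K}{10} + \frac{E}{10}$)
$\left(1658 - U{\left(-1 \right)}\right) - L{\left(- 3 \left(-5 - 1\right),28 \right)} = \left(1658 - -33\right) - \left(-9 - \frac{\left(-3\right) \left(-5 - 1\right)}{10} + \frac{1}{10} \cdot 28\right) = \left(1658 + 33\right) - \left(-9 - \frac{\left(-3\right) \left(-6\right)}{10} + \frac{14}{5}\right) = 1691 - \left(-9 - \frac{9}{5} + \frac{14}{5}\right) = 1691 - -8 = 1691 + 8 = 1699$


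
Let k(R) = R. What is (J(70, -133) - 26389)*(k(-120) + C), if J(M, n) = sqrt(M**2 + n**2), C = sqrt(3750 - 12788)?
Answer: (120 - I*sqrt(9038))*(26389 - 7*sqrt(461)) ≈ 3.1486e+6 - 2.4945e+6*I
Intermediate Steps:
C = I*sqrt(9038) (C = sqrt(-9038) = I*sqrt(9038) ≈ 95.068*I)
(J(70, -133) - 26389)*(k(-120) + C) = (sqrt(70**2 + (-133)**2) - 26389)*(-120 + I*sqrt(9038)) = (sqrt(4900 + 17689) - 26389)*(-120 + I*sqrt(9038)) = (sqrt(22589) - 26389)*(-120 + I*sqrt(9038)) = (7*sqrt(461) - 26389)*(-120 + I*sqrt(9038)) = (-26389 + 7*sqrt(461))*(-120 + I*sqrt(9038))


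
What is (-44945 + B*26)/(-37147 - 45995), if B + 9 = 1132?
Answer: 5249/27714 ≈ 0.18940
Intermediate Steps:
B = 1123 (B = -9 + 1132 = 1123)
(-44945 + B*26)/(-37147 - 45995) = (-44945 + 1123*26)/(-37147 - 45995) = (-44945 + 29198)/(-83142) = -15747*(-1/83142) = 5249/27714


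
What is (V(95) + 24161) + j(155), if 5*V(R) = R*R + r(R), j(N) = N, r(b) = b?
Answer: 26140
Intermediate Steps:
V(R) = R/5 + R²/5 (V(R) = (R*R + R)/5 = (R² + R)/5 = (R + R²)/5 = R/5 + R²/5)
(V(95) + 24161) + j(155) = ((⅕)*95*(1 + 95) + 24161) + 155 = ((⅕)*95*96 + 24161) + 155 = (1824 + 24161) + 155 = 25985 + 155 = 26140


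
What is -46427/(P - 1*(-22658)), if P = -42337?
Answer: 46427/19679 ≈ 2.3592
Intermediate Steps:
-46427/(P - 1*(-22658)) = -46427/(-42337 - 1*(-22658)) = -46427/(-42337 + 22658) = -46427/(-19679) = -46427*(-1/19679) = 46427/19679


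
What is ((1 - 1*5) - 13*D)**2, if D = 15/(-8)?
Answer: 26569/64 ≈ 415.14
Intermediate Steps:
D = -15/8 (D = 15*(-1/8) = -15/8 ≈ -1.8750)
((1 - 1*5) - 13*D)**2 = ((1 - 1*5) - 13*(-15/8))**2 = ((1 - 5) + 195/8)**2 = (-4 + 195/8)**2 = (163/8)**2 = 26569/64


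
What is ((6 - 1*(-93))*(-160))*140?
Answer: -2217600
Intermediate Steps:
((6 - 1*(-93))*(-160))*140 = ((6 + 93)*(-160))*140 = (99*(-160))*140 = -15840*140 = -2217600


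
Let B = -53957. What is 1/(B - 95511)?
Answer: -1/149468 ≈ -6.6904e-6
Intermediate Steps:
1/(B - 95511) = 1/(-53957 - 95511) = 1/(-149468) = -1/149468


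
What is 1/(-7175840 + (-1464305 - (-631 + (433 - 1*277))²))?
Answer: -1/8865770 ≈ -1.1279e-7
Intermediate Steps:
1/(-7175840 + (-1464305 - (-631 + (433 - 1*277))²)) = 1/(-7175840 + (-1464305 - (-631 + (433 - 277))²)) = 1/(-7175840 + (-1464305 - (-631 + 156)²)) = 1/(-7175840 + (-1464305 - 1*(-475)²)) = 1/(-7175840 + (-1464305 - 1*225625)) = 1/(-7175840 + (-1464305 - 225625)) = 1/(-7175840 - 1689930) = 1/(-8865770) = -1/8865770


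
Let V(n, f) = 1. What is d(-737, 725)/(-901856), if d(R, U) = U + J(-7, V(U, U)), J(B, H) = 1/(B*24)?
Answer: -121799/151511808 ≈ -0.00080389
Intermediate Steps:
J(B, H) = 1/(24*B)
d(R, U) = -1/168 + U (d(R, U) = U + (1/24)/(-7) = U + (1/24)*(-1/7) = U - 1/168 = -1/168 + U)
d(-737, 725)/(-901856) = (-1/168 + 725)/(-901856) = (121799/168)*(-1/901856) = -121799/151511808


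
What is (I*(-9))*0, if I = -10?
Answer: 0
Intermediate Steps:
(I*(-9))*0 = -10*(-9)*0 = 90*0 = 0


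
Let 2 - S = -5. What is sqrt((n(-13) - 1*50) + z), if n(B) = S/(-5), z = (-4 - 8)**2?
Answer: sqrt(2315)/5 ≈ 9.6229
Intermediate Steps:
S = 7 (S = 2 - 1*(-5) = 2 + 5 = 7)
z = 144 (z = (-12)**2 = 144)
n(B) = -7/5 (n(B) = 7/(-5) = 7*(-1/5) = -7/5)
sqrt((n(-13) - 1*50) + z) = sqrt((-7/5 - 1*50) + 144) = sqrt((-7/5 - 50) + 144) = sqrt(-257/5 + 144) = sqrt(463/5) = sqrt(2315)/5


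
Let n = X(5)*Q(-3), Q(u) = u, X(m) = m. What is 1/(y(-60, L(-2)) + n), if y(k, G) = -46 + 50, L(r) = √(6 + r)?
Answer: -1/11 ≈ -0.090909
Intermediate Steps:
y(k, G) = 4
n = -15 (n = 5*(-3) = -15)
1/(y(-60, L(-2)) + n) = 1/(4 - 15) = 1/(-11) = -1/11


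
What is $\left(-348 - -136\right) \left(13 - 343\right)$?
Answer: $69960$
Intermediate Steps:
$\left(-348 - -136\right) \left(13 - 343\right) = \left(-348 + 136\right) \left(-330\right) = \left(-212\right) \left(-330\right) = 69960$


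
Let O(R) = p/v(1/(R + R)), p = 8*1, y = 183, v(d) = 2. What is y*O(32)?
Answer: 732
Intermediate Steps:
p = 8
O(R) = 4 (O(R) = 8/2 = 8*(½) = 4)
y*O(32) = 183*4 = 732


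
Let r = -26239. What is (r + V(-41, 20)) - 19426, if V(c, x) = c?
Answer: -45706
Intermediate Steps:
(r + V(-41, 20)) - 19426 = (-26239 - 41) - 19426 = -26280 - 19426 = -45706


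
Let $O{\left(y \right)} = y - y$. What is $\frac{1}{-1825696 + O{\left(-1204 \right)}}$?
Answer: $- \frac{1}{1825696} \approx -5.4774 \cdot 10^{-7}$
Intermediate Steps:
$O{\left(y \right)} = 0$
$\frac{1}{-1825696 + O{\left(-1204 \right)}} = \frac{1}{-1825696 + 0} = \frac{1}{-1825696} = - \frac{1}{1825696}$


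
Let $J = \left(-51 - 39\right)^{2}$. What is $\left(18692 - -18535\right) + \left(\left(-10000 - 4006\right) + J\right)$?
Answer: $31321$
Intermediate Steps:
$J = 8100$ ($J = \left(-90\right)^{2} = 8100$)
$\left(18692 - -18535\right) + \left(\left(-10000 - 4006\right) + J\right) = \left(18692 - -18535\right) + \left(\left(-10000 - 4006\right) + 8100\right) = \left(18692 + 18535\right) + \left(-14006 + 8100\right) = 37227 - 5906 = 31321$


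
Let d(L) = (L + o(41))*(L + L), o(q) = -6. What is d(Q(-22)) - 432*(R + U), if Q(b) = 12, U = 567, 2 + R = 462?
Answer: -443520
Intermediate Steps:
R = 460 (R = -2 + 462 = 460)
d(L) = 2*L*(-6 + L) (d(L) = (L - 6)*(L + L) = (-6 + L)*(2*L) = 2*L*(-6 + L))
d(Q(-22)) - 432*(R + U) = 2*12*(-6 + 12) - 432*(460 + 567) = 2*12*6 - 432*1027 = 144 - 443664 = -443520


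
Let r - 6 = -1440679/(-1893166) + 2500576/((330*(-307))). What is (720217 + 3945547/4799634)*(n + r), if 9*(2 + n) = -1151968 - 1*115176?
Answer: -2546164589245026133508583775/25106010279137172 ≈ -1.0142e+11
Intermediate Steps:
n = -1267162/9 (n = -2 + (-1151968 - 1*115176)/9 = -2 + (-1151968 - 115176)/9 = -2 + (1/9)*(-1267144) = -2 - 1267144/9 = -1267162/9 ≈ -1.4080e+5)
r = -156239563153/8718029430 (r = 6 + (-1440679/(-1893166) + 2500576/((330*(-307)))) = 6 + (-1440679*(-1/1893166) + 2500576/(-101310)) = 6 + (1440679/1893166 + 2500576*(-1/101310)) = 6 + (1440679/1893166 - 1250288/50655) = 6 - 208547739733/8718029430 = -156239563153/8718029430 ≈ -17.921)
(720217 + 3945547/4799634)*(n + r) = (720217 + 3945547/4799634)*(-1267162/9 - 156239563153/8718029430) = (720217 + 3945547*(1/4799634))*(-3682853921548679/26154088290) = (720217 + 3945547/4799634)*(-3682853921548679/26154088290) = (3456781946125/4799634)*(-3682853921548679/26154088290) = -2546164589245026133508583775/25106010279137172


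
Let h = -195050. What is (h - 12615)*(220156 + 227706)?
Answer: -93005262230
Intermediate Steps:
(h - 12615)*(220156 + 227706) = (-195050 - 12615)*(220156 + 227706) = -207665*447862 = -93005262230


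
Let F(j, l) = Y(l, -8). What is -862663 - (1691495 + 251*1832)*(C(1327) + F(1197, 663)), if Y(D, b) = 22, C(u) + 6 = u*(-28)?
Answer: 79899422117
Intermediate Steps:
C(u) = -6 - 28*u (C(u) = -6 + u*(-28) = -6 - 28*u)
F(j, l) = 22
-862663 - (1691495 + 251*1832)*(C(1327) + F(1197, 663)) = -862663 - (1691495 + 251*1832)*((-6 - 28*1327) + 22) = -862663 - (1691495 + 459832)*((-6 - 37156) + 22) = -862663 - 2151327*(-37162 + 22) = -862663 - 2151327*(-37140) = -862663 - 1*(-79900284780) = -862663 + 79900284780 = 79899422117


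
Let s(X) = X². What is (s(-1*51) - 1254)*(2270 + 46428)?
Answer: 65596206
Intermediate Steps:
(s(-1*51) - 1254)*(2270 + 46428) = ((-1*51)² - 1254)*(2270 + 46428) = ((-51)² - 1254)*48698 = (2601 - 1254)*48698 = 1347*48698 = 65596206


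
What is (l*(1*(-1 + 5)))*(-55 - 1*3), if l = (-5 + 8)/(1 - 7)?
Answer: 116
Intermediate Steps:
l = -½ (l = 3/(-6) = 3*(-⅙) = -½ ≈ -0.50000)
(l*(1*(-1 + 5)))*(-55 - 1*3) = (-(-1 + 5)/2)*(-55 - 1*3) = (-4/2)*(-55 - 3) = -½*4*(-58) = -2*(-58) = 116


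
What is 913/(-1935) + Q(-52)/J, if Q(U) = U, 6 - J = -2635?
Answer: -2511853/5110335 ≈ -0.49152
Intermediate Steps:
J = 2641 (J = 6 - 1*(-2635) = 6 + 2635 = 2641)
913/(-1935) + Q(-52)/J = 913/(-1935) - 52/2641 = 913*(-1/1935) - 52*1/2641 = -913/1935 - 52/2641 = -2511853/5110335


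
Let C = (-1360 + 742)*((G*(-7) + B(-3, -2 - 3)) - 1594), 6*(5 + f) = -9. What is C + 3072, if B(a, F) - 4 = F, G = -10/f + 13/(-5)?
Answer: 63972336/65 ≈ 9.8419e+5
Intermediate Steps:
f = -13/2 (f = -5 + (1/6)*(-9) = -5 - 3/2 = -13/2 ≈ -6.5000)
G = -69/65 (G = -10/(-13/2) + 13/(-5) = -10*(-2/13) + 13*(-1/5) = 20/13 - 13/5 = -69/65 ≈ -1.0615)
B(a, F) = 4 + F
C = 63772656/65 (C = (-1360 + 742)*((-69/65*(-7) + (4 + (-2 - 3))) - 1594) = -618*((483/65 + (4 - 5)) - 1594) = -618*((483/65 - 1) - 1594) = -618*(418/65 - 1594) = -618*(-103192/65) = 63772656/65 ≈ 9.8112e+5)
C + 3072 = 63772656/65 + 3072 = 63972336/65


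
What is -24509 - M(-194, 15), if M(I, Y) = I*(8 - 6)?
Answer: -24121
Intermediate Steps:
M(I, Y) = 2*I (M(I, Y) = I*2 = 2*I)
-24509 - M(-194, 15) = -24509 - 2*(-194) = -24509 - 1*(-388) = -24509 + 388 = -24121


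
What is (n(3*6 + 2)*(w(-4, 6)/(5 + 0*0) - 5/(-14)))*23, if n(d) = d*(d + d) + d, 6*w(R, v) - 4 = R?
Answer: 47150/7 ≈ 6735.7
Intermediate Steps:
w(R, v) = 2/3 + R/6
n(d) = d + 2*d**2 (n(d) = d*(2*d) + d = 2*d**2 + d = d + 2*d**2)
(n(3*6 + 2)*(w(-4, 6)/(5 + 0*0) - 5/(-14)))*23 = (((3*6 + 2)*(1 + 2*(3*6 + 2)))*((2/3 + (1/6)*(-4))/(5 + 0*0) - 5/(-14)))*23 = (((18 + 2)*(1 + 2*(18 + 2)))*((2/3 - 2/3)/(5 + 0) - 5*(-1/14)))*23 = ((20*(1 + 2*20))*(0/5 + 5/14))*23 = ((20*(1 + 40))*(0*(1/5) + 5/14))*23 = ((20*41)*(0 + 5/14))*23 = (820*(5/14))*23 = (2050/7)*23 = 47150/7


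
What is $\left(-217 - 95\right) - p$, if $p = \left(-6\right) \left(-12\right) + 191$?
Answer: $-575$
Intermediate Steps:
$p = 263$ ($p = 72 + 191 = 263$)
$\left(-217 - 95\right) - p = \left(-217 - 95\right) - 263 = -312 - 263 = -575$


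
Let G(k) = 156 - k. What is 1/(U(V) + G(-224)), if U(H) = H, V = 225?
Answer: 1/605 ≈ 0.0016529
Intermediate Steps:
1/(U(V) + G(-224)) = 1/(225 + (156 - 1*(-224))) = 1/(225 + (156 + 224)) = 1/(225 + 380) = 1/605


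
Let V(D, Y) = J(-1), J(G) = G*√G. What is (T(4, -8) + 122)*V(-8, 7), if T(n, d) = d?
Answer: -114*I ≈ -114.0*I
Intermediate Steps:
J(G) = G^(3/2)
V(D, Y) = -I (V(D, Y) = (-1)^(3/2) = -I)
(T(4, -8) + 122)*V(-8, 7) = (-8 + 122)*(-I) = 114*(-I) = -114*I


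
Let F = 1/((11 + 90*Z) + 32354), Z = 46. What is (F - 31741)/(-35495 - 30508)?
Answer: 386235068/803146505 ≈ 0.48090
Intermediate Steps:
F = 1/36505 (F = 1/((11 + 90*46) + 32354) = 1/((11 + 4140) + 32354) = 1/(4151 + 32354) = 1/36505 ≈ 2.7394e-5)
(F - 31741)/(-35495 - 30508) = (1/36505 - 31741)/(-35495 - 30508) = -1158705204/36505/(-66003) = -1158705204/36505*(-1/66003) = 386235068/803146505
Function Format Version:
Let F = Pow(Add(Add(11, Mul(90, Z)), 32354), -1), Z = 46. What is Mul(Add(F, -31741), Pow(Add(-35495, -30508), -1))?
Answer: Rational(386235068, 803146505) ≈ 0.48090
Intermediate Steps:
F = Rational(1, 36505) (F = Pow(Add(Add(11, Mul(90, 46)), 32354), -1) = Pow(Add(Add(11, 4140), 32354), -1) = Pow(Add(4151, 32354), -1) = Pow(36505, -1) = Rational(1, 36505) ≈ 2.7394e-5)
Mul(Add(F, -31741), Pow(Add(-35495, -30508), -1)) = Mul(Add(Rational(1, 36505), -31741), Pow(Add(-35495, -30508), -1)) = Mul(Rational(-1158705204, 36505), Pow(-66003, -1)) = Mul(Rational(-1158705204, 36505), Rational(-1, 66003)) = Rational(386235068, 803146505)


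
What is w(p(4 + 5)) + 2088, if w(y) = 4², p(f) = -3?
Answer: 2104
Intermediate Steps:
w(y) = 16
w(p(4 + 5)) + 2088 = 16 + 2088 = 2104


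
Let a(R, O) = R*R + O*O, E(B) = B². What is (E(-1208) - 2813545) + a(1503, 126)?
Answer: 920604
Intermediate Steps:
a(R, O) = O² + R² (a(R, O) = R² + O² = O² + R²)
(E(-1208) - 2813545) + a(1503, 126) = ((-1208)² - 2813545) + (126² + 1503²) = (1459264 - 2813545) + (15876 + 2259009) = -1354281 + 2274885 = 920604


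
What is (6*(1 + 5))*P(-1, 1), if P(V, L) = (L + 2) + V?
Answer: 72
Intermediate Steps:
P(V, L) = 2 + L + V (P(V, L) = (2 + L) + V = 2 + L + V)
(6*(1 + 5))*P(-1, 1) = (6*(1 + 5))*(2 + 1 - 1) = (6*6)*2 = 36*2 = 72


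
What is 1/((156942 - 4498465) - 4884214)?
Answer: -1/9225737 ≈ -1.0839e-7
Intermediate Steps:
1/((156942 - 4498465) - 4884214) = 1/(-4341523 - 4884214) = 1/(-9225737) = -1/9225737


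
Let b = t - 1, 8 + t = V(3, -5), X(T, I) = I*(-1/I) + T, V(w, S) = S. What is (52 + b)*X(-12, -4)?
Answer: -494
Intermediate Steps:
X(T, I) = -1 + T
t = -13 (t = -8 - 5 = -13)
b = -14 (b = -13 - 1 = -14)
(52 + b)*X(-12, -4) = (52 - 14)*(-1 - 12) = 38*(-13) = -494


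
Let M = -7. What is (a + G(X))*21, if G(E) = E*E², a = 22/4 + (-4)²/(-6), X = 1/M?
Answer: 5825/98 ≈ 59.439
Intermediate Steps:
X = -⅐ (X = 1/(-7) = 1*(-⅐) = -⅐ ≈ -0.14286)
a = 17/6 (a = 22*(¼) + 16*(-⅙) = 11/2 - 8/3 = 17/6 ≈ 2.8333)
G(E) = E³
(a + G(X))*21 = (17/6 + (-⅐)³)*21 = (17/6 - 1/343)*21 = (5825/2058)*21 = 5825/98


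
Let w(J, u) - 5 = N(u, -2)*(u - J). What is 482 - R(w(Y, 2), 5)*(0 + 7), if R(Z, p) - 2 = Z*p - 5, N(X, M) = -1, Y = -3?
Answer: 503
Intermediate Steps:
w(J, u) = 5 + J - u (w(J, u) = 5 - (u - J) = 5 + (J - u) = 5 + J - u)
R(Z, p) = -3 + Z*p (R(Z, p) = 2 + (Z*p - 5) = 2 + (-5 + Z*p) = -3 + Z*p)
482 - R(w(Y, 2), 5)*(0 + 7) = 482 - (-3 + (5 - 3 - 1*2)*5)*(0 + 7) = 482 - (-3 + (5 - 3 - 2)*5)*7 = 482 - (-3 + 0*5)*7 = 482 - (-3 + 0)*7 = 482 - (-3)*7 = 482 - 1*(-21) = 482 + 21 = 503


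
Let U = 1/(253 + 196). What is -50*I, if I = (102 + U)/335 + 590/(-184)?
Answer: 200794585/1383818 ≈ 145.10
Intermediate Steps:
U = 1/449 ≈ 0.0022272
I = -40158917/13838180 (I = (102 + 1/449)/335 + 590/(-184) = (45799/449)*(1/335) + 590*(-1/184) = 45799/150415 - 295/92 = -40158917/13838180 ≈ -2.9020)
-50*I = -50*(-40158917/13838180) = 200794585/1383818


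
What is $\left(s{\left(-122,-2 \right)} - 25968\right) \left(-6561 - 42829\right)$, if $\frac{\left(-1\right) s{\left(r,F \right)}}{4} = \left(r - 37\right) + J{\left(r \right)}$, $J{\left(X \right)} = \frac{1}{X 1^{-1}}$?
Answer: $\frac{76319897500}{61} \approx 1.2511 \cdot 10^{9}$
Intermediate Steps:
$J{\left(X \right)} = \frac{1}{X}$ ($J{\left(X \right)} = \frac{1}{X 1} = \frac{1}{X}$)
$s{\left(r,F \right)} = 148 - 4 r - \frac{4}{r}$ ($s{\left(r,F \right)} = - 4 \left(\left(r - 37\right) + \frac{1}{r}\right) = - 4 \left(\left(-37 + r\right) + \frac{1}{r}\right) = - 4 \left(-37 + r + \frac{1}{r}\right) = 148 - 4 r - \frac{4}{r}$)
$\left(s{\left(-122,-2 \right)} - 25968\right) \left(-6561 - 42829\right) = \left(\left(148 - -488 - \frac{4}{-122}\right) - 25968\right) \left(-6561 - 42829\right) = \left(\left(148 + 488 - - \frac{2}{61}\right) - 25968\right) \left(-49390\right) = \left(\left(148 + 488 + \frac{2}{61}\right) - 25968\right) \left(-49390\right) = \left(\frac{38798}{61} - 25968\right) \left(-49390\right) = \left(- \frac{1545250}{61}\right) \left(-49390\right) = \frac{76319897500}{61}$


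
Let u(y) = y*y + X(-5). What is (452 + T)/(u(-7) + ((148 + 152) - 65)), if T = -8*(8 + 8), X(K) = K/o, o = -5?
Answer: 108/95 ≈ 1.1368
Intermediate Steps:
X(K) = -K/5 (X(K) = K/(-5) = K*(-⅕) = -K/5)
u(y) = 1 + y² (u(y) = y*y - ⅕*(-5) = y² + 1 = 1 + y²)
T = -128 (T = -8*16 = -128)
(452 + T)/(u(-7) + ((148 + 152) - 65)) = (452 - 128)/((1 + (-7)²) + ((148 + 152) - 65)) = 324/((1 + 49) + (300 - 65)) = 324/(50 + 235) = 324/285 = 324*(1/285) = 108/95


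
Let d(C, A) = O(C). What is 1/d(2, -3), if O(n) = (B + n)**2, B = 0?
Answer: 1/4 ≈ 0.25000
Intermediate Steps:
O(n) = n**2 (O(n) = (0 + n)**2 = n**2)
d(C, A) = C**2
1/d(2, -3) = 1/(2**2) = 1/4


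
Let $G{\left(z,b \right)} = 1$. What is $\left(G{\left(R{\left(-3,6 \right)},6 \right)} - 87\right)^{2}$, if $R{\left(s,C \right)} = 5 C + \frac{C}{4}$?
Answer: $7396$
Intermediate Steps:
$R{\left(s,C \right)} = \frac{21 C}{4}$ ($R{\left(s,C \right)} = 5 C + C \frac{1}{4} = 5 C + \frac{C}{4} = \frac{21 C}{4}$)
$\left(G{\left(R{\left(-3,6 \right)},6 \right)} - 87\right)^{2} = \left(1 - 87\right)^{2} = \left(-86\right)^{2} = 7396$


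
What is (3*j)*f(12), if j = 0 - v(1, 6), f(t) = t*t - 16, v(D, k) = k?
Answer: -2304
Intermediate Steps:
f(t) = -16 + t² (f(t) = t² - 16 = -16 + t²)
j = -6 (j = 0 - 1*6 = 0 - 6 = -6)
(3*j)*f(12) = (3*(-6))*(-16 + 12²) = -18*(-16 + 144) = -18*128 = -2304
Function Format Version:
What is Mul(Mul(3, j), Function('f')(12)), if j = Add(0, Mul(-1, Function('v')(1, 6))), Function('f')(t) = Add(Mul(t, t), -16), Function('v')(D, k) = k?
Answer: -2304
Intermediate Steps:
Function('f')(t) = Add(-16, Pow(t, 2)) (Function('f')(t) = Add(Pow(t, 2), -16) = Add(-16, Pow(t, 2)))
j = -6 (j = Add(0, Mul(-1, 6)) = Add(0, -6) = -6)
Mul(Mul(3, j), Function('f')(12)) = Mul(Mul(3, -6), Add(-16, Pow(12, 2))) = Mul(-18, Add(-16, 144)) = Mul(-18, 128) = -2304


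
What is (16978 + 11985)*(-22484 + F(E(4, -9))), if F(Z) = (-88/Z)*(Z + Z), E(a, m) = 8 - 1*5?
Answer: -656301580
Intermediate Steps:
E(a, m) = 3 (E(a, m) = 8 - 5 = 3)
F(Z) = -176 (F(Z) = (-88/Z)*(2*Z) = -176)
(16978 + 11985)*(-22484 + F(E(4, -9))) = (16978 + 11985)*(-22484 - 176) = 28963*(-22660) = -656301580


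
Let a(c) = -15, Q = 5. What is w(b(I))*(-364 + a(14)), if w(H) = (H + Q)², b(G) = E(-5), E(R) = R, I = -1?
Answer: 0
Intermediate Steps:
b(G) = -5
w(H) = (5 + H)² (w(H) = (H + 5)² = (5 + H)²)
w(b(I))*(-364 + a(14)) = (5 - 5)²*(-364 - 15) = 0²*(-379) = 0*(-379) = 0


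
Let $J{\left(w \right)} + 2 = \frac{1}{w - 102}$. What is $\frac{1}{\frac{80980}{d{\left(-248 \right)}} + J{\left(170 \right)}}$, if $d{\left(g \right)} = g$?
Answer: $- \frac{2108}{692515} \approx -0.003044$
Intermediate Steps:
$J{\left(w \right)} = -2 + \frac{1}{-102 + w}$ ($J{\left(w \right)} = -2 + \frac{1}{w - 102} = -2 + \frac{1}{-102 + w}$)
$\frac{1}{\frac{80980}{d{\left(-248 \right)}} + J{\left(170 \right)}} = \frac{1}{\frac{80980}{-248} + \frac{205 - 340}{-102 + 170}} = \frac{1}{80980 \left(- \frac{1}{248}\right) + \frac{205 - 340}{68}} = \frac{1}{- \frac{20245}{62} + \frac{1}{68} \left(-135\right)} = \frac{1}{- \frac{20245}{62} - \frac{135}{68}} = \frac{1}{- \frac{692515}{2108}} = - \frac{2108}{692515}$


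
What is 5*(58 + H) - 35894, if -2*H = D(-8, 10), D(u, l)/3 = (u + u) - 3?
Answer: -70923/2 ≈ -35462.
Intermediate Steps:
D(u, l) = -9 + 6*u (D(u, l) = 3*((u + u) - 3) = 3*(2*u - 3) = 3*(-3 + 2*u) = -9 + 6*u)
H = 57/2 (H = -(-9 + 6*(-8))/2 = -(-9 - 48)/2 = -1/2*(-57) = 57/2 ≈ 28.500)
5*(58 + H) - 35894 = 5*(58 + 57/2) - 35894 = 5*(173/2) - 35894 = 865/2 - 35894 = -70923/2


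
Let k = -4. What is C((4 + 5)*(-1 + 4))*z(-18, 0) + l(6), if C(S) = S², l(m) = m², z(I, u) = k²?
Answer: 11700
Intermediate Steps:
z(I, u) = 16 (z(I, u) = (-4)² = 16)
C((4 + 5)*(-1 + 4))*z(-18, 0) + l(6) = ((4 + 5)*(-1 + 4))²*16 + 6² = (9*3)²*16 + 36 = 27²*16 + 36 = 729*16 + 36 = 11664 + 36 = 11700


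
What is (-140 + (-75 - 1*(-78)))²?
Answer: 18769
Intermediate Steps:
(-140 + (-75 - 1*(-78)))² = (-140 + (-75 + 78))² = (-140 + 3)² = (-137)² = 18769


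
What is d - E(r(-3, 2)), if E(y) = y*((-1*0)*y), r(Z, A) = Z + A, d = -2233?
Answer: -2233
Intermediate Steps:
r(Z, A) = A + Z
E(y) = 0 (E(y) = y*(0*y) = y*0 = 0)
d - E(r(-3, 2)) = -2233 - 1*0 = -2233 + 0 = -2233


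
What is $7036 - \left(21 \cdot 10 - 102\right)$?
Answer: $6928$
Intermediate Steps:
$7036 - \left(21 \cdot 10 - 102\right) = 7036 - \left(210 - 102\right) = 7036 - 108 = 6928$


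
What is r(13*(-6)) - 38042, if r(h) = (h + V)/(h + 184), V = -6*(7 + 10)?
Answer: -2016316/53 ≈ -38044.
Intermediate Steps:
V = -102 (V = -6*17 = -102)
r(h) = (-102 + h)/(184 + h) (r(h) = (h - 102)/(h + 184) = (-102 + h)/(184 + h))
r(13*(-6)) - 38042 = (-102 + 13*(-6))/(184 + 13*(-6)) - 38042 = (-102 - 78)/(184 - 78) - 38042 = -180/106 - 38042 = (1/106)*(-180) - 38042 = -90/53 - 38042 = -2016316/53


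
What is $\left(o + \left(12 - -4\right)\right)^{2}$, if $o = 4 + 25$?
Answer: $2025$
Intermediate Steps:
$o = 29$
$\left(o + \left(12 - -4\right)\right)^{2} = \left(29 + \left(12 - -4\right)\right)^{2} = \left(29 + \left(12 + 4\right)\right)^{2} = \left(29 + 16\right)^{2} = 45^{2} = 2025$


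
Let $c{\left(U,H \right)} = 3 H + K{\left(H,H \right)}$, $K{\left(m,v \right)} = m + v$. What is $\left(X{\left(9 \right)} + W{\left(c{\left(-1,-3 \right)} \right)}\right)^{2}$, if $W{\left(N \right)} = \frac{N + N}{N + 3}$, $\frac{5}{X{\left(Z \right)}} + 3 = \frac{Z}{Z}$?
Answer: $0$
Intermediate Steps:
$c{\left(U,H \right)} = 5 H$ ($c{\left(U,H \right)} = 3 H + \left(H + H\right) = 3 H + 2 H = 5 H$)
$X{\left(Z \right)} = - \frac{5}{2}$ ($X{\left(Z \right)} = \frac{5}{-3 + \frac{Z}{Z}} = \frac{5}{-3 + 1} = \frac{5}{-2} = 5 \left(- \frac{1}{2}\right) = - \frac{5}{2}$)
$W{\left(N \right)} = \frac{2 N}{3 + N}$
$\left(X{\left(9 \right)} + W{\left(c{\left(-1,-3 \right)} \right)}\right)^{2} = \left(- \frac{5}{2} + \frac{2 \cdot 5 \left(-3\right)}{3 + 5 \left(-3\right)}\right)^{2} = \left(- \frac{5}{2} + 2 \left(-15\right) \frac{1}{3 - 15}\right)^{2} = \left(- \frac{5}{2} + 2 \left(-15\right) \frac{1}{-12}\right)^{2} = \left(- \frac{5}{2} + 2 \left(-15\right) \left(- \frac{1}{12}\right)\right)^{2} = \left(- \frac{5}{2} + \frac{5}{2}\right)^{2} = 0^{2} = 0$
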